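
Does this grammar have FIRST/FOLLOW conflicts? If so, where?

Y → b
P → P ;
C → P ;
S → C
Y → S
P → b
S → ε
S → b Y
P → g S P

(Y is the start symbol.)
Yes. Y → b with FOLLOW(Y) on { 'b' }; S → C with FOLLOW(S) on { 'b', 'g' }; S → b Y with FOLLOW(S) on { 'b' }

A FIRST/FOLLOW conflict occurs when a non-terminal N has a nullable alternative N → β (β ⇒* ε) and another alternative N → α with FIRST(α) ∩ FOLLOW(N) ≠ ∅: on such a lookahead the parser cannot decide between expanding α and letting N vanish via β.

Nullable non-terminals: S, Y.
FIRST sets used below: FIRST(C) = { 'b', 'g' }, FIRST(S) = { 'b', 'g', ε }

S: nullable alternative(s) S → ε; FOLLOW(S) = { $, 'b', 'g' }
  S → C: FIRST \ {ε} = { 'b', 'g' } — overlaps FOLLOW(S) on { 'b', 'g' }: CONFLICT
  S → ε: FIRST \ {ε} = { } — this is the only nullable alternative, skip
  S → b Y: FIRST \ {ε} = { 'b' } — overlaps FOLLOW(S) on { 'b' }: CONFLICT

Y: nullable alternative(s) Y → S; FOLLOW(Y) = { $, 'b', 'g' }
  Y → b: FIRST \ {ε} = { 'b' } — overlaps FOLLOW(Y) on { 'b' }: CONFLICT
  Y → S: FIRST \ {ε} = { 'b', 'g' } — this is the only nullable alternative, skip

C, P have no nullable alternative, so no FIRST/FOLLOW check is needed there.

So the grammar has 3 FIRST/FOLLOW conflicts (marked CONFLICT above).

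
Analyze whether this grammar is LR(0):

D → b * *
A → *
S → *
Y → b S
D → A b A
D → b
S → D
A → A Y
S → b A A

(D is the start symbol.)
A grammar is LR(0) if no state in the canonical LR(0) collection has:
  - both a shift item (dot before a terminal) and a complete item (shift-reduce conflict), or
  - two or more complete items (reduce-reduce conflict; the accept item [D' → D .] counts as a complete item here).

Augment with D' → D and build the canonical LR(0) collection (I0 = CLOSURE({[D' → . D]}), then GOTO on every symbol after a dot until no new states appear). It has 18 states:
  I0: { [A → . *], [A → . A Y], [D → . A b A], [D → . b * *], [D → . b], [D' → . D] }  — shift
  I1: { [A → * .] }  — reduce
  I2: { [A → A . Y], [D → A . b A], [Y → . b S] }  — shift
  I3: { [D' → D .] }  — accept
  I4: { [D → b . * *], [D → b .] }  — shift, reduce
  I5: { [D → b * . *] }  — shift
  I6: { [D → b * * .] }  — reduce
  I7: { [A → A Y .] }  — reduce
  I8: { [A → . *], [A → . A Y], [D → . A b A], [D → . b * *], [D → . b], [D → A b . A], [S → . *], [S → . D], [S → . b A A], [Y → b . S] }  — shift
  I9: { [A → * .], [S → * .] }  — 2 reduces
  I10: { [A → A . Y], [D → A . b A], [D → A b A .], [Y → . b S] }  — shift, reduce
  I11: { [S → D .] }  — reduce
  I12: { [Y → b S .] }  — reduce
  I13: { [A → . *], [A → . A Y], [D → b . * *], [D → b .], [S → b . A A] }  — shift, reduce
  I14: { [A → * .], [D → b * . *] }  — shift, reduce
  I15: { [A → . *], [A → . A Y], [A → A . Y], [S → b A . A], [Y → . b S] }  — shift
  I16: { [A → A . Y], [S → b A A .], [Y → . b S] }  — shift, reduce
  I17: { [A → . *], [A → . A Y], [D → . A b A], [D → . b * *], [D → . b], [S → . *], [S → . D], [S → . b A A], [Y → b . S] }  — shift

Conflict in state I4:
  Shift-reduce conflict between [D → b .] and [D → b . * *]
So the grammar is NOT LR(0).

Answer: No. Shift-reduce conflict between [D → b .] and [D → b . * *]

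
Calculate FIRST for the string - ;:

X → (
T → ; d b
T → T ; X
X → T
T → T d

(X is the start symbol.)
{ '-' }

To compute FIRST(- ;), process the symbols left to right:
Symbol - is a terminal. Add '-' and stop.
FIRST(- ;) = { '-' }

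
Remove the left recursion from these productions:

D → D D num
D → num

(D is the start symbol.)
D → num D'
D' → D num D'
D' → ε

D is directly left-recursive. The standard transformation for
  A → A α₁ | ... | A α_m | β₁ | ... | β_n
is
  A  → β₁ A' | ... | β_n A'
  A' → α₁ A' | ... | α_m A' | ε

D → num becomes D → num D'
D → D D num becomes D' → D num D'
Add D' → ε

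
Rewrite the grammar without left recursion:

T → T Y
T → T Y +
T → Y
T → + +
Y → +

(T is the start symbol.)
T → Y T'
T → + + T'
T' → Y T'
T' → Y + T'
T' → ε
Y → +

T is directly left-recursive. The standard transformation for
  A → A α₁ | ... | A α_m | β₁ | ... | β_n
is
  A  → β₁ A' | ... | β_n A'
  A' → α₁ A' | ... | α_m A' | ε

T → Y becomes T → Y T'
T → + + becomes T → + + T'
T → T Y becomes T' → Y T'
T → T Y + becomes T' → Y + T'
Add T' → ε

Productions for other non-terminals are unchanged:
  Y → +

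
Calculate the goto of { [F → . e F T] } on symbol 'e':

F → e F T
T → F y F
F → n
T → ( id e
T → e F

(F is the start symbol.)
{ [F → . e F T], [F → . n], [F → e . F T] }

GOTO(I, 'e') = CLOSURE({ [A → αX.β] : [A → α.Xβ] ∈ I, X = 'e' })

Items with dot before 'e', with the dot advanced:
  [F → . e F T] → [F → e . F T]
Closure of the advanced items:
  [F → e . F T] has the dot before F: add [F → . e F T], [F → . n]

GOTO = { [F → . e F T], [F → . n], [F → e . F T] }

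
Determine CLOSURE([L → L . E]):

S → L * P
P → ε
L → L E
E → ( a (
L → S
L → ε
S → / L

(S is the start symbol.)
{ [E → . ( a (], [L → L . E] }

Start with: [L → L . E]
  [L → L . E] has the dot before E: add [E → . ( a (]
No further items can be added.

CLOSURE = { [E → . ( a (], [L → L . E] }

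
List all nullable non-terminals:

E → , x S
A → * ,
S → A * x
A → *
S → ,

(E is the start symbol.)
None

There are no ε-productions, so no non-terminal can derive ε.
No non-terminals are nullable.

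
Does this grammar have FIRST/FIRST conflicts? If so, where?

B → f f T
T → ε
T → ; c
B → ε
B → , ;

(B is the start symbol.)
A FIRST/FIRST conflict occurs when two productions N → α and N → β for the same non-terminal have FIRST(α) ∩ FIRST(β) ≠ ∅ (with ε ∈ FIRST of a nullable right-hand side, so two nullable alternatives also conflict).

Productions for B:
  B → f f T: FIRST = { 'f' }
  B → ε: FIRST = { ε }
  B → , ;: FIRST = { ',' }
Productions for T:
  T → ε: FIRST = { ε }
  T → ; c: FIRST = { ';' }

All alternatives of each non-terminal have pairwise disjoint FIRST sets.

Answer: No FIRST/FIRST conflicts.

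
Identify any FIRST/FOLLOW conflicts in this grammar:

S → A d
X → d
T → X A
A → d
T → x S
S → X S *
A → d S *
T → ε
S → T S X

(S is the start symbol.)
Yes. T → X A with FOLLOW(T) on { 'd' }; T → x S with FOLLOW(T) on { 'x' }

Nullable non-terminals: T.
FIRST sets used below: FIRST(X) = { 'd' }

T: nullable alternative(s) T → ε; FOLLOW(T) = { 'd', 'x' }
  T → X A: FIRST \ {ε} = { 'd' } — overlaps FOLLOW(T) on { 'd' }: CONFLICT
  T → x S: FIRST \ {ε} = { 'x' } — overlaps FOLLOW(T) on { 'x' }: CONFLICT
  T → ε: FIRST \ {ε} = { } — this is the only nullable alternative, skip

A, S, X have no nullable alternative, so no FIRST/FOLLOW check is needed there.

So the grammar has 2 FIRST/FOLLOW conflicts (marked CONFLICT above).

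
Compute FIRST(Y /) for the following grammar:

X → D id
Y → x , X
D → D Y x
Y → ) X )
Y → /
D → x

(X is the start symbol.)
{ ')', '/', 'x' }

FIRST sets of the non-terminals involved (from the grammar, by fixed-point iteration):
  FIRST(Y) = { ')', '/', 'x' }

To compute FIRST(Y /), process the symbols left to right:
Symbol Y is a non-terminal. Add FIRST(Y) \ {ε} = { ')', '/', 'x' }
Y is not nullable (ε ∉ FIRST(Y)), so stop here.
FIRST(Y /) = { ')', '/', 'x' }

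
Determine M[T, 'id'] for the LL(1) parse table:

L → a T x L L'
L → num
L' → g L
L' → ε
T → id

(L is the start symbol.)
To find M[T, 'id'], we find productions for T where 'id' is in the predict set (PREDICT(N → α) = (FIRST(α) \ {ε}) ∪ (FOLLOW(N) if α ⇒* ε)).

T → id: PREDICT = { 'id' }
  'id' is in predict set, so this production goes in M[T, 'id']

M[T, 'id'] = T → id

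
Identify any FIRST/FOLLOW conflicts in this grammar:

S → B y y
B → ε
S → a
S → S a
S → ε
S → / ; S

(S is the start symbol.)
Nullable non-terminals: B, S.
FIRST sets used below: FIRST(B) = { ε }, FIRST(S) = { '/', 'a', 'y', ε }
B has a nullable alternative but only one production, so nothing to check.

S: nullable alternative(s) S → ε; FOLLOW(S) = { $, 'a' }
  S → B y y: FIRST \ {ε} = { 'y' } — disjoint from FOLLOW(S)
  S → a: FIRST \ {ε} = { 'a' } — overlaps FOLLOW(S) on { 'a' }: CONFLICT
  S → S a: FIRST \ {ε} = { '/', 'a', 'y' } — overlaps FOLLOW(S) on { 'a' }: CONFLICT
  S → ε: FIRST \ {ε} = { } — this is the only nullable alternative, skip
  S → / ; S: FIRST \ {ε} = { '/' } — disjoint from FOLLOW(S)

So the grammar has 2 FIRST/FOLLOW conflicts (marked CONFLICT above).

Answer: Yes. S → a with FOLLOW(S) on { 'a' }; S → S a with FOLLOW(S) on { 'a' }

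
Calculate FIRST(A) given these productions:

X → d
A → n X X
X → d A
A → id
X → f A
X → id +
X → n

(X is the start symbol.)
{ 'id', 'n' }

To compute FIRST(A), examine every production with A on the left-hand side, reading each right-hand side left to right until a non-nullable symbol is reached.

From A → n X X:
  - n is a terminal: add 'n' and stop
From A → id:
  - id is a terminal: add 'id' and stop

Collecting: FIRST(A) = { 'id', 'n' }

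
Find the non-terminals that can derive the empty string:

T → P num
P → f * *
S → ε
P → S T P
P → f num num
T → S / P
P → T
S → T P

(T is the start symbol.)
{ 'S' }

ε-productions: S → ε
So S is immediately nullable.
No further non-terminal can be added: every production for the remaining non-terminals contains a terminal or a non-nullable non-terminal.
Nullable = { 'S' }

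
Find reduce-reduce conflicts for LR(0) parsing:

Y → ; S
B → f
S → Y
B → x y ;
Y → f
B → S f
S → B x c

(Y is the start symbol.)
A reduce-reduce conflict occurs when an LR(0) state has two complete items [A → α .] and [B → β .] — both call for a reduction, and with no lookahead the parser cannot choose between them.

Augment with Y' → Y and build the canonical LR(0) collection (I0 = CLOSURE({[Y' → . Y]}), then GOTO on every symbol after a dot until no new states appear). It has 14 states:
  I0: { [Y → . ; S], [Y → . f], [Y' → . Y] }  — shift
  I1: { [B → . S f], [B → . f], [B → . x y ;], [S → . B x c], [S → . Y], [Y → . ; S], [Y → . f], [Y → ; . S] }  — shift
  I2: { [Y' → Y .] }  — accept
  I3: { [Y → f .] }  — reduce
  I4: { [S → B . x c] }  — shift
  I5: { [B → S . f], [Y → ; S .] }  — shift, reduce
  I6: { [S → Y .] }  — reduce
  I7: { [B → f .], [Y → f .] }  — 2 reduces
  I8: { [B → x . y ;] }  — shift
  I9: { [B → x y . ;] }  — shift
  I10: { [B → x y ; .] }  — reduce
  I11: { [B → S f .] }  — reduce
  I12: { [S → B x . c] }  — shift
  I13: { [S → B x c .] }  — reduce

I7 contains complete items [B → f .], [Y → f .] — reduce-reduce conflict.

Answer: Yes — I7: [B → f .] vs [Y → f .]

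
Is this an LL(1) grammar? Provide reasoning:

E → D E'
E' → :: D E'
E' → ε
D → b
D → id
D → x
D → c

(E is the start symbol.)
Yes, the grammar is LL(1).

A grammar is LL(1) if for each non-terminal N with multiple productions, the predict sets of those productions are pairwise disjoint, where PREDICT(N → α) = (FIRST(α) \ {ε}) ∪ (FOLLOW(N) if α ⇒* ε).

Relevant sets:
  FOLLOW(E') = { $ }

For E':
  PREDICT(E' → :: D E') = { '::' }
  PREDICT(E' → ε) = { $ }
For D:
  PREDICT(D → b) = { 'b' }
  PREDICT(D → id) = { 'id' }
  PREDICT(D → x) = { 'x' }
  PREDICT(D → c) = { 'c' }
E has a single production, so nothing to check there.

All predict sets are disjoint. The grammar IS LL(1).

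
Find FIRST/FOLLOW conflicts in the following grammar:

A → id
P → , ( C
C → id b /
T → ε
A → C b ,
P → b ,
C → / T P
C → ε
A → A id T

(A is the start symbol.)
No FIRST/FOLLOW conflicts.

A FIRST/FOLLOW conflict occurs when a non-terminal N has a nullable alternative N → β (β ⇒* ε) and another alternative N → α with FIRST(α) ∩ FOLLOW(N) ≠ ∅: on such a lookahead the parser cannot decide between expanding α and letting N vanish via β.

Nullable non-terminals: C, T.

C: nullable alternative(s) C → ε; FOLLOW(C) = { 'b' }
  C → id b /: FIRST \ {ε} = { 'id' } — disjoint from FOLLOW(C)
  C → / T P: FIRST \ {ε} = { '/' } — disjoint from FOLLOW(C)
  C → ε: FIRST \ {ε} = { } — this is the only nullable alternative, skip
T has a nullable alternative but only one production, so nothing to check.

A, P have no nullable alternative, so no FIRST/FOLLOW check is needed there.

No FIRST/FOLLOW conflicts found.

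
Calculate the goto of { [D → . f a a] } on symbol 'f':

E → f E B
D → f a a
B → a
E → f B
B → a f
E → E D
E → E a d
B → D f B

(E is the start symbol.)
GOTO(I, 'f') = CLOSURE({ [A → αX.β] : [A → α.Xβ] ∈ I, X = 'f' })

Items with dot before 'f', with the dot advanced:
  [D → . f a a] → [D → f . a a]
Closure adds nothing (no advanced item has the dot before a non-terminal).

GOTO = { [D → f . a a] }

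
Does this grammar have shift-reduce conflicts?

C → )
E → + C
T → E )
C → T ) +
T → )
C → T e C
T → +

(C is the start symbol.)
Augment with C' → C and build the canonical LR(0) collection (I0 = CLOSURE({[C' → . C]}), then GOTO on every symbol after a dot until no new states appear). It has 12 states:
  I0: { [C → . )], [C → . T ) +], [C → . T e C], [C' → . C], [E → . + C], [T → . )], [T → . +], [T → . E )] }  — shift
  I1: { [C → ) .], [T → ) .] }  — 2 reduces
  I2: { [C → . )], [C → . T ) +], [C → . T e C], [E → + . C], [E → . + C], [T → + .], [T → . )], [T → . +], [T → . E )] }  — shift, reduce
  I3: { [C' → C .] }  — accept
  I4: { [T → E . )] }  — shift
  I5: { [C → T . ) +], [C → T . e C] }  — shift
  I6: { [C → T ) . +] }  — shift
  I7: { [C → . )], [C → . T ) +], [C → . T e C], [C → T e . C], [E → . + C], [T → . )], [T → . +], [T → . E )] }  — shift
  I8: { [C → T e C .] }  — reduce
  I9: { [C → T ) + .] }  — reduce
  I10: { [T → E ) .] }  — reduce
  I11: { [E → + C .] }  — reduce

I2 contains reduce item [T → + .] and shift items [C → . )], [E → . + C], [T → . )], [T → . +] — shift-reduce conflict.

Answer: Yes — I2: [T → + .] vs [C → . )]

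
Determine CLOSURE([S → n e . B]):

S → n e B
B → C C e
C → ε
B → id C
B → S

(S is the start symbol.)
{ [B → . C C e], [B → . S], [B → . id C], [C → .], [S → . n e B], [S → n e . B] }

Start with: [S → n e . B]
  [S → n e . B] has the dot before B: add [B → . C C e], [B → . id C], [B → . S]
  [B → . C C e] has the dot before C: add [C → .]
  [B → . S] has the dot before S: add [S → . n e B]
No further items can be added.

CLOSURE = { [B → . C C e], [B → . S], [B → . id C], [C → .], [S → . n e B], [S → n e . B] }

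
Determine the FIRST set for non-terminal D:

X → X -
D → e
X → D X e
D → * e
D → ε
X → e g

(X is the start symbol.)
{ '*', 'e', ε }

To compute FIRST(D), examine every production with D on the left-hand side, reading each right-hand side left to right until a non-nullable symbol is reached.

From D → e:
  - e is a terminal: add 'e' and stop
From D → * e:
  - '*' is a terminal: add '*' and stop
From D → ε:
  - ε-production, so ε ∈ FIRST(D)

Collecting: FIRST(D) = { '*', 'e', ε }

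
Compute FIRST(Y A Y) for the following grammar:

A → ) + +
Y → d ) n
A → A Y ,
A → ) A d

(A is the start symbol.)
{ 'd' }

FIRST sets of the non-terminals involved (from the grammar, by fixed-point iteration):
  FIRST(Y) = { 'd' }

To compute FIRST(Y A Y), process the symbols left to right:
Symbol Y is a non-terminal. Add FIRST(Y) \ {ε} = { 'd' }
Y is not nullable (ε ∉ FIRST(Y)), so stop here.
FIRST(Y A Y) = { 'd' }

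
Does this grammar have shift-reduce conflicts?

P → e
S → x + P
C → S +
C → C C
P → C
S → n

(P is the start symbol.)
Yes — I1: [P → C .] vs [S → . n]; I10: [C → C C .] vs [S → . n]

A shift-reduce conflict occurs when an LR(0) state has both:
  - a complete (reduce) item [A → α .] (dot at the end), and
  - a shift item [B → β . c γ] (dot before a terminal).

Augment with P' → P and build the canonical LR(0) collection (I0 = CLOSURE({[P' → . P]}), then GOTO on every symbol after a dot until no new states appear). It has 11 states:
  I0: { [C → . C C], [C → . S +], [P → . C], [P → . e], [P' → . P], [S → . n], [S → . x + P] }  — shift
  I1: { [C → . C C], [C → . S +], [C → C . C], [P → C .], [S → . n], [S → . x + P] }  — shift, reduce
  I2: { [P' → P .] }  — accept
  I3: { [C → S . +] }  — shift
  I4: { [P → e .] }  — reduce
  I5: { [S → n .] }  — reduce
  I6: { [S → x . + P] }  — shift
  I7: { [C → . C C], [C → . S +], [P → . C], [P → . e], [S → . n], [S → . x + P], [S → x + . P] }  — shift
  I8: { [S → x + P .] }  — reduce
  I9: { [C → S + .] }  — reduce
  I10: { [C → . C C], [C → . S +], [C → C . C], [C → C C .], [S → . n], [S → . x + P] }  — shift, reduce

I1 contains reduce item [P → C .] and shift items [S → . n], [S → . x + P] — shift-reduce conflict.
I10 contains reduce item [C → C C .] and shift items [S → . n], [S → . x + P] — shift-reduce conflict.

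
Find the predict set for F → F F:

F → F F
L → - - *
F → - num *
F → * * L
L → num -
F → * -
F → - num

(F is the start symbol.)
PREDICT(F → F F) = (FIRST(RHS) \ {ε}) ∪ (FOLLOW(F) if ε ∈ FIRST(RHS), i.e. RHS ⇒* ε)
FIRST(F) = { '*', '-' }
FIRST(F F) = { '*', '-' }
ε ∉ FIRST(F F), so FOLLOW(F) is not added.
PREDICT(F → F F) = { '*', '-' }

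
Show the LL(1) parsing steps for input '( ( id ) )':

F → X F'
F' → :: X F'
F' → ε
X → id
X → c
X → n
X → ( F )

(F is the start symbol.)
LL(1) parsing maintains a stack (initially the start symbol over $) and the input. At each step: if the stack top is a terminal, match it against the current input token; if it is a non-terminal N, replace it with the RHS of M[N, lookahead] (the unique production whose predict set contains the lookahead).

Stack is shown with the top on the left.

Stack              Input         Action
---------------------------------------
F $                ( ( id ) ) $  output F → X F'
X F' $             ( ( id ) ) $  output X → ( F )
( F ) F' $         ( ( id ) ) $  match '('
F ) F' $           ( id ) ) $    output F → X F'
X F' ) F' $        ( id ) ) $    output X → ( F )
( F ) F' ) F' $    ( id ) ) $    match '('
F ) F' ) F' $      id ) ) $      output F → X F'
X F' ) F' ) F' $   id ) ) $      output X → id
id F' ) F' ) F' $  id ) ) $      match 'id'
F' ) F' ) F' $     ) ) $         output F' → ε
) F' ) F' $        ) ) $         match ')'
F' ) F' $          ) $           output F' → ε
) F' $             ) $           match ')'
F' $               $             output F' → ε
$                  $             accept

The string is accepted.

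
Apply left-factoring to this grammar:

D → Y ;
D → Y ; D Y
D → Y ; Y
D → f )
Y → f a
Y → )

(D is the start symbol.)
D → Y ; D'
D' → ε
D' → D Y
D' → Y
D → f )
Y → f a
Y → )

Left-factoring transforms A → αβ₁ | αβ₂ into A → αA' and A' → β₁ | β₂
(α is the longest common prefix among the alternatives). Repeat until
no nonterminal has two alternatives with a common prefix.

Round 1: D has alternatives sharing prefix 'Y ;'. Introduce D': D → Y ; D'
  Add: D' → ε
  Add: D' → D Y
  Add: D' → Y

No remaining common prefixes — done.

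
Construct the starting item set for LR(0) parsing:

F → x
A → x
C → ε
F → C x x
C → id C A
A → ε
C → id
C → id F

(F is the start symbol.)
{ [C → . id C A], [C → . id F], [C → . id], [C → .], [F → . C x x], [F → . x], [F' → . F] }

First, augment the grammar with F' → F
I₀ = CLOSURE({ [F' → . F] }):
  [F' → . F] has the dot before F: add [F → . x], [F → . C x x]
  [F → . C x x] has the dot before C: add [C → .], [C → . id C A], [C → . id], [C → . id F]
No further items can be added.

I₀ = { [C → . id C A], [C → . id F], [C → . id], [C → .], [F → . C x x], [F → . x], [F' → . F] }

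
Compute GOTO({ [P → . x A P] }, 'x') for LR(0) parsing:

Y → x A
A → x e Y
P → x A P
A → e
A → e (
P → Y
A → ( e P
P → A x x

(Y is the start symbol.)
{ [A → . ( e P], [A → . e (], [A → . e], [A → . x e Y], [P → x . A P] }

GOTO(I, 'x') = CLOSURE({ [A → αX.β] : [A → α.Xβ] ∈ I, X = 'x' })

Items with dot before 'x', with the dot advanced:
  [P → . x A P] → [P → x . A P]
Closure of the advanced items:
  [P → x . A P] has the dot before A: add [A → . x e Y], [A → . e], [A → . e (], [A → . ( e P]

GOTO = { [A → . ( e P], [A → . e (], [A → . e], [A → . x e Y], [P → x . A P] }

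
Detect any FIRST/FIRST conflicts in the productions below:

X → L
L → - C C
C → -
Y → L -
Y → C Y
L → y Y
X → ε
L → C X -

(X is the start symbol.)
Yes. L → '-' C C / L → C X '-' on { '-' }; Y → L '-' / Y → C Y on { '-' }

A FIRST/FIRST conflict occurs when two productions N → α and N → β for the same non-terminal have FIRST(α) ∩ FIRST(β) ≠ ∅ (with ε ∈ FIRST of a nullable right-hand side, so two nullable alternatives also conflict).

FIRST sets of the non-terminals at (or reachable through a nullable prefix from) the front of some alternative:
  FIRST(L) = { '-', 'y' }
  FIRST(C) = { '-' }

Productions for X:
  X → L: FIRST = { '-', 'y' }
  X → ε: FIRST = { ε }
Productions for L:
  L → - C C: FIRST = { '-' }
  L → y Y: FIRST = { 'y' }
  L → C X -: FIRST = { '-' }
Productions for Y:
  Y → L -: FIRST = { '-', 'y' }
  Y → C Y: FIRST = { '-' }
C has only one production, so no FIRST/FIRST conflict is possible there.

Conflict for L: L → - C C and L → C X -
  Overlap: { '-' }
Conflict for Y: Y → L - and Y → C Y
  Overlap: { '-' }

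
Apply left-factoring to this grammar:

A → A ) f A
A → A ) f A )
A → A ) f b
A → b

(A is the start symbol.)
A → A ) f A'
A' → A A''
A'' → ε
A'' → )
A' → b
A → b

Left-factoring transforms A → αβ₁ | αβ₂ into A → αA' and A' → β₁ | β₂
(α is the longest common prefix among the alternatives). Repeat until
no nonterminal has two alternatives with a common prefix.

Round 1: A has alternatives sharing prefix 'A ) f'. Introduce A': A → A ) f A'
  Add: A' → A
  Add: A' → A )
  Add: A' → b

Round 2: A' has alternatives sharing prefix 'A'. Introduce A'': A' → A A''
  Add: A'' → ε
  Add: A'' → )

No remaining common prefixes — done.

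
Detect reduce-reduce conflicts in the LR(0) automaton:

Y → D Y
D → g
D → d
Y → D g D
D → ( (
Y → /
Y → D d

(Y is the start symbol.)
A reduce-reduce conflict occurs when an LR(0) state has two complete items [A → α .] and [B → β .] — both call for a reduction, and with no lookahead the parser cannot choose between them.

Augment with Y' → Y and build the canonical LR(0) collection (I0 = CLOSURE({[Y' → . Y]}), then GOTO on every symbol after a dot until no new states appear). It has 12 states:
  I0: { [D → . ( (], [D → . d], [D → . g], [Y → . /], [Y → . D Y], [Y → . D d], [Y → . D g D], [Y' → . Y] }  — shift
  I1: { [D → ( . (] }  — shift
  I2: { [Y → / .] }  — reduce
  I3: { [D → . ( (], [D → . d], [D → . g], [Y → . /], [Y → . D Y], [Y → . D d], [Y → . D g D], [Y → D . Y], [Y → D . d], [Y → D . g D] }  — shift
  I4: { [Y' → Y .] }  — accept
  I5: { [D → d .] }  — reduce
  I6: { [D → g .] }  — reduce
  I7: { [Y → D Y .] }  — reduce
  I8: { [D → d .], [Y → D d .] }  — 2 reduces
  I9: { [D → . ( (], [D → . d], [D → . g], [D → g .], [Y → D g . D] }  — shift, reduce
  I10: { [Y → D g D .] }  — reduce
  I11: { [D → ( ( .] }  — reduce

I8 contains complete items [D → d .], [Y → D d .] — reduce-reduce conflict.

Answer: Yes — I8: [D → d .] vs [Y → D d .]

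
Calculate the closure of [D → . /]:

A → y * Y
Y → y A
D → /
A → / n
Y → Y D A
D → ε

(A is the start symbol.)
To compute CLOSURE, for each item [A → α.Bβ] where B is a non-terminal, add [B → .γ] for all productions B → γ; repeat for the newly added items until nothing changes.

Start with: [D → . /]
The dot precedes the terminal '/', so nothing is added.

CLOSURE = { [D → . /] }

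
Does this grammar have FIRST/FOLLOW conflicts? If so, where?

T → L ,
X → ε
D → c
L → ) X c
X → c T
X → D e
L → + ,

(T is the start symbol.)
A FIRST/FOLLOW conflict occurs when a non-terminal N has a nullable alternative N → β (β ⇒* ε) and another alternative N → α with FIRST(α) ∩ FOLLOW(N) ≠ ∅: on such a lookahead the parser cannot decide between expanding α and letting N vanish via β.

Nullable non-terminals: X.
FIRST sets used below: FIRST(D) = { 'c' }

X: nullable alternative(s) X → ε; FOLLOW(X) = { 'c' }
  X → ε: FIRST \ {ε} = { } — this is the only nullable alternative, skip
  X → c T: FIRST \ {ε} = { 'c' } — overlaps FOLLOW(X) on { 'c' }: CONFLICT
  X → D e: FIRST \ {ε} = { 'c' } — overlaps FOLLOW(X) on { 'c' }: CONFLICT

D, L, T have no nullable alternative, so no FIRST/FOLLOW check is needed there.

So the grammar has 2 FIRST/FOLLOW conflicts (marked CONFLICT above).

Answer: Yes. X → c T with FOLLOW(X) on { 'c' }; X → D e with FOLLOW(X) on { 'c' }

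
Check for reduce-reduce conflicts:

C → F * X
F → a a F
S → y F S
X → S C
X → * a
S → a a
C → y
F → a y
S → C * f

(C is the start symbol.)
No reduce-reduce conflicts

Augment with C' → C and build the canonical LR(0) collection (I0 = CLOSURE({[C' → . C]}), then GOTO on every symbol after a dot until no new states appear). It has 22 states:
  I0: { [C → . F * X], [C → . y], [C' → . C], [F → . a a F], [F → . a y] }  — shift
  I1: { [C' → C .] }  — accept
  I2: { [C → F . * X] }  — shift
  I3: { [F → a . a F], [F → a . y] }  — shift
  I4: { [C → y .] }  — reduce
  I5: { [F → . a a F], [F → . a y], [F → a a . F] }  — shift
  I6: { [F → a y .] }  — reduce
  I7: { [F → a a F .] }  — reduce
  I8: { [C → . F * X], [C → . y], [C → F * . X], [F → . a a F], [F → . a y], [S → . C * f], [S → . a a], [S → . y F S], [X → . * a], [X → . S C] }  — shift
  I9: { [X → * . a] }  — shift
  I10: { [S → C . * f] }  — shift
  I11: { [C → . F * X], [C → . y], [F → . a a F], [F → . a y], [X → S . C] }  — shift
  I12: { [C → F * X .] }  — reduce
  I13: { [F → a . a F], [F → a . y], [S → a . a] }  — shift
  I14: { [C → y .], [F → . a a F], [F → . a y], [S → y . F S] }  — shift, reduce
  I15: { [C → . F * X], [C → . y], [F → . a a F], [F → . a y], [S → . C * f], [S → . a a], [S → . y F S], [S → y F . S] }  — shift
  I16: { [S → y F S .] }  — reduce
  I17: { [F → . a a F], [F → . a y], [F → a a . F], [S → a a .] }  — shift, reduce
  I18: { [X → S C .] }  — reduce
  I19: { [S → C * . f] }  — shift
  I20: { [S → C * f .] }  — reduce
  I21: { [X → * a .] }  — reduce

No state contains more than one complete item.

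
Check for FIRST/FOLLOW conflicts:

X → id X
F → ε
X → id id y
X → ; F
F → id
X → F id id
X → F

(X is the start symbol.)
Yes. F → id with FOLLOW(F) on { 'id' }

A FIRST/FOLLOW conflict occurs when a non-terminal N has a nullable alternative N → β (β ⇒* ε) and another alternative N → α with FIRST(α) ∩ FOLLOW(N) ≠ ∅: on such a lookahead the parser cannot decide between expanding α and letting N vanish via β.

Nullable non-terminals: F, X.
FIRST sets used below: FIRST(F) = { 'id', ε }

F: nullable alternative(s) F → ε; FOLLOW(F) = { $, 'id' }
  F → ε: FIRST \ {ε} = { } — this is the only nullable alternative, skip
  F → id: FIRST \ {ε} = { 'id' } — overlaps FOLLOW(F) on { 'id' }: CONFLICT

X: nullable alternative(s) X → F; FOLLOW(X) = { $ }
  X → id X: FIRST \ {ε} = { 'id' } — disjoint from FOLLOW(X)
  X → id id y: FIRST \ {ε} = { 'id' } — disjoint from FOLLOW(X)
  X → ; F: FIRST \ {ε} = { ';' } — disjoint from FOLLOW(X)
  X → F id id: FIRST \ {ε} = { 'id' } — disjoint from FOLLOW(X)
  X → F: FIRST \ {ε} = { 'id' } — this is the only nullable alternative, skip

So the grammar has 1 FIRST/FOLLOW conflict (marked CONFLICT above).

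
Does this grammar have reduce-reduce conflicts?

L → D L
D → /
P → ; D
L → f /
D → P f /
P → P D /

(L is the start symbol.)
No reduce-reduce conflicts

A reduce-reduce conflict occurs when an LR(0) state has two complete items [A → α .] and [B → β .] — both call for a reduction, and with no lookahead the parser cannot choose between them.

Augment with L' → L and build the canonical LR(0) collection (I0 = CLOSURE({[L' → . L]}), then GOTO on every symbol after a dot until no new states appear). It has 14 states:
  I0: { [D → . /], [D → . P f /], [L → . D L], [L → . f /], [L' → . L], [P → . ; D], [P → . P D /] }  — shift
  I1: { [D → / .] }  — reduce
  I2: { [D → . /], [D → . P f /], [P → . ; D], [P → . P D /], [P → ; . D] }  — shift
  I3: { [D → . /], [D → . P f /], [L → . D L], [L → . f /], [L → D . L], [P → . ; D], [P → . P D /] }  — shift
  I4: { [L' → L .] }  — accept
  I5: { [D → . /], [D → . P f /], [D → P . f /], [P → . ; D], [P → . P D /], [P → P . D /] }  — shift
  I6: { [L → f . /] }  — shift
  I7: { [L → f / .] }  — reduce
  I8: { [P → P D . /] }  — shift
  I9: { [D → P f . /] }  — shift
  I10: { [D → P f / .] }  — reduce
  I11: { [P → P D / .] }  — reduce
  I12: { [L → D L .] }  — reduce
  I13: { [P → ; D .] }  — reduce

No state contains more than one complete item.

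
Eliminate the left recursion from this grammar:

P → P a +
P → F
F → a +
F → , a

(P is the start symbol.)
P is directly left-recursive. The standard transformation for
  A → A α₁ | ... | A α_m | β₁ | ... | β_n
is
  A  → β₁ A' | ... | β_n A'
  A' → α₁ A' | ... | α_m A' | ε

P → F becomes P → F P'
P → P a + becomes P' → a + P'
Add P' → ε

Productions for other non-terminals are unchanged:
  F → a +
  F → , a

Resulting grammar:
P → F P'
P' → a + P'
P' → ε
F → a +
F → , a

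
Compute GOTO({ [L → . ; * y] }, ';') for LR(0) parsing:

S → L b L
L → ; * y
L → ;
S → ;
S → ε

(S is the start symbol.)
{ [L → ; . * y] }

GOTO(I, ';') = CLOSURE({ [A → αX.β] : [A → α.Xβ] ∈ I, X = ';' })

Items with dot before ';', with the dot advanced:
  [L → . ; * y] → [L → ; . * y]
Closure adds nothing (no advanced item has the dot before a non-terminal).

GOTO = { [L → ; . * y] }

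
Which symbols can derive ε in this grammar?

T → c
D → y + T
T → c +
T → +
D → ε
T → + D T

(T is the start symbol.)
{ 'D' }

ε-productions: D → ε
So D is immediately nullable.
No further non-terminal can be added: every production for the remaining non-terminals contains a terminal or a non-nullable non-terminal.
Nullable = { 'D' }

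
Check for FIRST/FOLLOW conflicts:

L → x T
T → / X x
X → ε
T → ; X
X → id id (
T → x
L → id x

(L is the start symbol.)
A FIRST/FOLLOW conflict occurs when a non-terminal N has a nullable alternative N → β (β ⇒* ε) and another alternative N → α with FIRST(α) ∩ FOLLOW(N) ≠ ∅: on such a lookahead the parser cannot decide between expanding α and letting N vanish via β.

Nullable non-terminals: X.

X: nullable alternative(s) X → ε; FOLLOW(X) = { $, 'x' }
  X → ε: FIRST \ {ε} = { } — this is the only nullable alternative, skip
  X → id id (: FIRST \ {ε} = { 'id' } — disjoint from FOLLOW(X)

L, T have no nullable alternative, so no FIRST/FOLLOW check is needed there.

No FIRST/FOLLOW conflicts found.

Answer: No FIRST/FOLLOW conflicts.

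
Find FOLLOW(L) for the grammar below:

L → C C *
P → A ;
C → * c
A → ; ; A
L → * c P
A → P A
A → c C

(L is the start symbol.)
{ $ }

To compute FOLLOW(L), find every occurrence of L on a right-hand side N → α L β: add FIRST(β) \ {ε}, and if β is empty or nullable also add FOLLOW(N). Iterate to a fixed point.

L is the start symbol, so $ ∈ FOLLOW(L).
L does not occur on any right-hand side.

Taking the union: FOLLOW(L) = { $ }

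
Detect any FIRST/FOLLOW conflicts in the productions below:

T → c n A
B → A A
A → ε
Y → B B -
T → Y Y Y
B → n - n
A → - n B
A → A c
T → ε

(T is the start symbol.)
Nullable non-terminals: A, B, T.
FIRST sets used below: FIRST(A) = { '-', 'c', ε }, FIRST(Y) = { '-', 'c', 'n' }

A: nullable alternative(s) A → ε; FOLLOW(A) = { $, '-', 'c', 'n' }
  A → ε: FIRST \ {ε} = { } — this is the only nullable alternative, skip
  A → - n B: FIRST \ {ε} = { '-' } — overlaps FOLLOW(A) on { '-' }: CONFLICT
  A → A c: FIRST \ {ε} = { '-', 'c' } — overlaps FOLLOW(A) on { '-', 'c' }: CONFLICT

B: nullable alternative(s) B → A A; FOLLOW(B) = { $, '-', 'c', 'n' }
  B → A A: FIRST \ {ε} = { '-', 'c' } — this is the only nullable alternative, skip
  B → n - n: FIRST \ {ε} = { 'n' } — overlaps FOLLOW(B) on { 'n' }: CONFLICT

T: nullable alternative(s) T → ε; FOLLOW(T) = { $ }
  T → c n A: FIRST \ {ε} = { 'c' } — disjoint from FOLLOW(T)
  T → Y Y Y: FIRST \ {ε} = { '-', 'c', 'n' } — disjoint from FOLLOW(T)
  T → ε: FIRST \ {ε} = { } — this is the only nullable alternative, skip

Y has no nullable alternative, so no FIRST/FOLLOW check is needed there.

So the grammar has 3 FIRST/FOLLOW conflicts (marked CONFLICT above).

Answer: Yes. B → n '-' n with FOLLOW(B) on { 'n' }; A → '-' n B with FOLLOW(A) on { '-' }; A → A c with FOLLOW(A) on { '-', 'c' }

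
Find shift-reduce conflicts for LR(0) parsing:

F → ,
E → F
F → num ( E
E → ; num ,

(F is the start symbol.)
Augment with F' → F and build the canonical LR(0) collection (I0 = CLOSURE({[F' → . F]}), then GOTO on every symbol after a dot until no new states appear). It has 10 states:
  I0: { [F → . ,], [F → . num ( E], [F' → . F] }  — shift
  I1: { [F → , .] }  — reduce
  I2: { [F' → F .] }  — accept
  I3: { [F → num . ( E] }  — shift
  I4: { [E → . ; num ,], [E → . F], [F → . ,], [F → . num ( E], [F → num ( . E] }  — shift
  I5: { [E → ; . num ,] }  — shift
  I6: { [F → num ( E .] }  — reduce
  I7: { [E → F .] }  — reduce
  I8: { [E → ; num . ,] }  — shift
  I9: { [E → ; num , .] }  — reduce

No state contains both a complete item and a shift item.

Answer: No shift-reduce conflicts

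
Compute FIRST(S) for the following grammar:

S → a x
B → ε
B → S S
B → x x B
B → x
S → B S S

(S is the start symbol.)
FIRST sets of the other non-terminals involved (by the same procedure, iterated to a fixed point):
  FIRST(B) = { 'a', 'x', ε }

From S → a x:
  - a is a terminal: add 'a' and stop
From S → B S S:
  - B is a non-terminal: add FIRST(B) \ {ε} = { 'a', 'x' }
    B is nullable, so continue to the next symbol
  - S is the symbol being defined: contributes nothing new
    S is not nullable, so stop

Collecting: FIRST(S) = { 'a', 'x' }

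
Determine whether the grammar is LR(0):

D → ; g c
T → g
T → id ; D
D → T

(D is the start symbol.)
Yes, the grammar is LR(0)

Augment with D' → D and build the canonical LR(0) collection (I0 = CLOSURE({[D' → . D]}), then GOTO on every symbol after a dot until no new states appear). It has 10 states:
  I0: { [D → . ; g c], [D → . T], [D' → . D], [T → . g], [T → . id ; D] }  — shift
  I1: { [D → ; . g c] }  — shift
  I2: { [D' → D .] }  — accept
  I3: { [D → T .] }  — reduce
  I4: { [T → g .] }  — reduce
  I5: { [T → id . ; D] }  — shift
  I6: { [D → . ; g c], [D → . T], [T → . g], [T → . id ; D], [T → id ; . D] }  — shift
  I7: { [T → id ; D .] }  — reduce
  I8: { [D → ; g . c] }  — shift
  I9: { [D → ; g c .] }  — reduce

Every state is either a pure shift/goto state or contains exactly one complete item and nothing to shift — no conflicts. The grammar is LR(0).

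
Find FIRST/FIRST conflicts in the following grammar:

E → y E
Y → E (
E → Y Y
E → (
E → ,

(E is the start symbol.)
Yes. E → y E / E → Y Y on { 'y' }; E → Y Y / E → '(' on { '(' }; E → Y Y / E → ',' on { ',' }

FIRST sets of the non-terminals at (or reachable through a nullable prefix from) the front of some alternative:
  FIRST(Y) = { '(', ',', 'y' }

Productions for E:
  E → y E: FIRST = { 'y' }
  E → Y Y: FIRST = { '(', ',', 'y' }
  E → (: FIRST = { '(' }
  E → ,: FIRST = { ',' }
Y has only one production, so no FIRST/FIRST conflict is possible there.

Conflict for E: E → y E and E → Y Y
  Overlap: { 'y' }
Conflict for E: E → Y Y and E → (
  Overlap: { '(' }
Conflict for E: E → Y Y and E → ,
  Overlap: { ',' }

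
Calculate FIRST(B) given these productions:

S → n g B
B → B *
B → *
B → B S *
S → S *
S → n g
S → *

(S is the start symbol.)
From B → B *:
  - B is the symbol being defined: contributes nothing new
    B is not nullable, so stop
From B → *:
  - '*' is a terminal: add '*' and stop
From B → B S *:
  - B is the symbol being defined: contributes nothing new
    B is not nullable, so stop

Collecting: FIRST(B) = { '*' }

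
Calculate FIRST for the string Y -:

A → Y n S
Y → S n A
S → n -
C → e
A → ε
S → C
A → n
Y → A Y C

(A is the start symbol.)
{ 'e', 'n' }

FIRST sets of the non-terminals involved (from the grammar, by fixed-point iteration):
  FIRST(Y) = { 'e', 'n' }

To compute FIRST(Y -), process the symbols left to right:
Symbol Y is a non-terminal. Add FIRST(Y) \ {ε} = { 'e', 'n' }
Y is not nullable (ε ∉ FIRST(Y)), so stop here.
FIRST(Y -) = { 'e', 'n' }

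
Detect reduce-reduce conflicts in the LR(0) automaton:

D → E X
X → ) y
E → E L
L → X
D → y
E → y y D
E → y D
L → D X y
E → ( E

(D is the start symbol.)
Yes — I7: [E → y D .] vs [E → y y D .]; I11: [D → E X .] vs [L → X .]

Augment with D' → D and build the canonical LR(0) collection (I0 = CLOSURE({[D' → . D]}), then GOTO on every symbol after a dot until no new states appear). It has 18 states:
  I0: { [D → . E X], [D → . y], [D' → . D], [E → . ( E], [E → . E L], [E → . y D], [E → . y y D] }  — shift
  I1: { [E → ( . E], [E → . ( E], [E → . E L], [E → . y D], [E → . y y D] }  — shift
  I2: { [D' → D .] }  — accept
  I3: { [D → . E X], [D → . y], [D → E . X], [E → . ( E], [E → . E L], [E → . y D], [E → . y y D], [E → E . L], [L → . D X y], [L → . X], [X → . ) y] }  — shift
  I4: { [D → . E X], [D → . y], [D → y .], [E → . ( E], [E → . E L], [E → . y D], [E → . y y D], [E → y . D], [E → y . y D] }  — shift, reduce
  I5: { [E → y D .] }  — reduce
  I6: { [D → . E X], [D → . y], [D → y .], [E → . ( E], [E → . E L], [E → . y D], [E → . y y D], [E → y . D], [E → y . y D], [E → y y . D] }  — shift, reduce
  I7: { [E → y D .], [E → y y D .] }  — 2 reduces
  I8: { [X → ) . y] }  — shift
  I9: { [L → D . X y], [X → . ) y] }  — shift
  I10: { [E → E L .] }  — reduce
  I11: { [D → E X .], [L → X .] }  — 2 reduces
  I12: { [L → D X . y] }  — shift
  I13: { [L → D X y .] }  — reduce
  I14: { [X → ) y .] }  — reduce
  I15: { [D → . E X], [D → . y], [E → ( E .], [E → . ( E], [E → . E L], [E → . y D], [E → . y y D], [E → E . L], [L → . D X y], [L → . X], [X → . ) y] }  — shift, reduce
  I16: { [D → . E X], [D → . y], [E → . ( E], [E → . E L], [E → . y D], [E → . y y D], [E → y . D], [E → y . y D] }  — shift
  I17: { [L → X .] }  — reduce

I7 contains complete items [E → y D .], [E → y y D .] — reduce-reduce conflict.
I11 contains complete items [D → E X .], [L → X .] — reduce-reduce conflict.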